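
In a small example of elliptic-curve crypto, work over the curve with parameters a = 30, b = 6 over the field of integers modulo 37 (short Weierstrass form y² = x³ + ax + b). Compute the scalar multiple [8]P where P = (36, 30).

(1, 0)

Double-and-add on 8 = (1000)₂. Start with P = (36, 30) for the leading 1-bit.
double: tangent at (36, 30): λ = (3·36² + 30)/(2·30) ≡ 33/23. 23⁻¹ ≡ 29 (mod 37) since 23·29 = 667 ≡ 1, so λ ≡ 33·29 ≡ 32.
  x = λ² - 36 - 36 = 1024 - 72 ≡ 27; y = λ·(36 - 27) - 30 ≡ 36. → (27, 36)
double: tangent at (27, 36): λ = (3·27² + 30)/(2·36) ≡ 34/35. 35⁻¹ ≡ 18 (mod 37) since 35·18 = 630 ≡ 1, so λ ≡ 34·18 ≡ 20.
  x = λ² - 27 - 27 = 400 - 54 ≡ 13; y = λ·(27 - 13) - 36 ≡ 22. → (13, 22)
double: tangent at (13, 22): λ = (3·13² + 30)/(2·22) ≡ 19/7. 7⁻¹ ≡ 16 (mod 37) since 7·16 = 112 ≡ 1, so λ ≡ 19·16 ≡ 8.
  x = λ² - 13 - 13 = 64 - 26 ≡ 1; y = λ·(13 - 1) - 22 ≡ 0. → (1, 0)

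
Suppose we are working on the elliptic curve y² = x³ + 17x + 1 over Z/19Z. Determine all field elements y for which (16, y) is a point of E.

none

x³ + 17x + 1 = 4369 ≡ 18 (mod 19).
18 is a non-residue mod 19; no y exists.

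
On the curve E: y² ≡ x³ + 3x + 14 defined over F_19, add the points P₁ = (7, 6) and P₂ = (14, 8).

(7, 13)

(7, 6) + (14, 8). λ = (8 - 6)/(14 - 7) ≡ 2/7 mod 19. 7⁻¹ ≡ 11 (mod 19), so λ ≡ 3.
  x = λ² - 7 - 14 = 9 - 21 ≡ 7; y = λ·(7 - 7) - 6 ≡ 13. → (7, 13)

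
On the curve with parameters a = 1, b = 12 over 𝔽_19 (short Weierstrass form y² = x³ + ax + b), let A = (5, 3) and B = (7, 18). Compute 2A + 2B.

(6, 14)

First 2A:
Repeated addition: build up to 2A.
2A: tangent at (5, 3): λ = (3·5² + 1)/(2·3) ≡ 0/6. 6⁻¹ ≡ 16 (mod 19), so λ ≡ 0·16 ≡ 0.
  x = λ² - 5 - 5 = 0 - 10 ≡ 9; y = λ·(5 - 9) - 3 ≡ 16. → (9, 16)
2A = (9, 16).
Next 2B:
Repeated addition: build up to 2B.
2B: tangent at (7, 18): λ = (3·7² + 1)/(2·18) ≡ 15/17. 17⁻¹ ≡ 9 (mod 19), so λ ≡ 15·9 ≡ 2.
  x = λ² - 7 - 7 = 4 - 14 ≡ 9; y = λ·(7 - 9) - 18 ≡ 16. → (9, 16)
2B = (9, 16).
Finally 2A + 2B:
tangent at (9, 16): λ = (3·9² + 1)/(2·16) ≡ 16/13. 13⁻¹ ≡ 3 (mod 19) since 13·3 = 39 ≡ 1, so λ ≡ 16·3 ≡ 10.
  x = λ² - 9 - 9 = 100 - 18 ≡ 6; y = λ·(9 - 6) - 16 ≡ 14. → (6, 14)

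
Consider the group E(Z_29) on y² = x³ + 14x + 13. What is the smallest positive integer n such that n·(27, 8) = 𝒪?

2P: tangent at (27, 8): λ = (3·27² + 14)/(2·8) ≡ 26/16. 16⁻¹ ≡ 20 (mod 29), so λ ≡ 26·20 ≡ 27.
  x = λ² - 27 - 27 = 729 - 54 ≡ 8; y = λ·(27 - 8) - 8 ≡ 12. → (8, 12)
3P: (8, 12) + (27, 8). λ = (8 - 12)/(27 - 8) ≡ 25/19 mod 29. 19⁻¹ ≡ 26 (mod 29), so λ ≡ 12.
  x = λ² - 8 - 27 = 144 - 35 ≡ 22; y = λ·(8 - 22) - 12 ≡ 23. → (22, 23)
4P: (22, 23) + (27, 8). λ = (8 - 23)/(27 - 22) ≡ 14/5 mod 29. 5⁻¹ ≡ 6 (mod 29), so λ ≡ 26.
  x = λ² - 22 - 27 = 676 - 49 ≡ 18; y = λ·(22 - 18) - 23 ≡ 23. → (18, 23)
5P: (18, 23) + (27, 8). λ = (8 - 23)/(27 - 18) ≡ 14/9 mod 29. 9⁻¹ ≡ 13 (mod 29) since 9·13 = 117 ≡ 1, so λ ≡ 8.
  x = λ² - 18 - 27 = 64 - 45 ≡ 19; y = λ·(18 - 19) - 23 ≡ 27. → (19, 27)
6P: (19, 27) + (27, 8). λ = (8 - 27)/(27 - 19) ≡ 10/8 mod 29. 8⁻¹ ≡ 11 (mod 29) since 8·11 = 88 ≡ 1, so λ ≡ 23.
  x = λ² - 19 - 27 = 529 - 46 ≡ 19; y = λ·(19 - 19) - 27 ≡ 2. → (19, 2)
7P: (19, 2) + (27, 8). λ = (8 - 2)/(27 - 19) ≡ 6/8 mod 29. 8⁻¹ ≡ 11 (mod 29) since 8·11 = 88 ≡ 1, so λ ≡ 8.
  x = λ² - 19 - 27 = 64 - 46 ≡ 18; y = λ·(19 - 18) - 2 ≡ 6. → (18, 6)
8P: (18, 6) + (27, 8). λ = (8 - 6)/(27 - 18) ≡ 2/9 mod 29. 9⁻¹ ≡ 13 (mod 29) since 9·13 = 117 ≡ 1, so λ ≡ 26.
  x = λ² - 18 - 27 = 676 - 45 ≡ 22; y = λ·(18 - 22) - 6 ≡ 6. → (22, 6)
9P: (22, 6) + (27, 8). λ = (8 - 6)/(27 - 22) ≡ 2/5 mod 29. 5⁻¹ ≡ 6 (mod 29), so λ ≡ 12.
  x = λ² - 22 - 27 = 144 - 49 ≡ 8; y = λ·(22 - 8) - 6 ≡ 17. → (8, 17)
10P: (8, 17) + (27, 8). λ = (8 - 17)/(27 - 8) ≡ 20/19 mod 29. 19⁻¹ ≡ 26 (mod 29) since 19·26 = 494 ≡ 1, so λ ≡ 27.
  x = λ² - 8 - 27 = 729 - 35 ≡ 27; y = λ·(8 - 27) - 17 ≡ 21. → (27, 21)
11P: (27, 21) + (27, 8): same x and y₁ ≡ -y₂, so the sum is 𝒪.
11P = 𝒪, so the order is 11.

11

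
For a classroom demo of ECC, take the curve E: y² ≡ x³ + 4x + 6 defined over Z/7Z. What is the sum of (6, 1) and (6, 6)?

The two points share x = 6 and their y-coordinates satisfy 1 + 6 ≡ 0 (mod 7), so they are inverses. Their sum is O.

O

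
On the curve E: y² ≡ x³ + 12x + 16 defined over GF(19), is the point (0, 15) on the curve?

y² = 15² ≡ 16; x³ + 12x + 16 = 16 ≡ 16 (mod 19). 16 = 16.

yes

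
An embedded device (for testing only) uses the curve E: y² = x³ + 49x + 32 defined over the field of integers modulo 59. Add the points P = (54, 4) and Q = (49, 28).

(5, 44)

(54, 4) + (49, 28). λ = (28 - 4)/(49 - 54) ≡ 24/54 mod 59. 54⁻¹ ≡ 47 (mod 59) since 54·47 = 2538 ≡ 1, so λ ≡ 7.
  x = λ² - 54 - 49 = 49 - 103 ≡ 5; y = λ·(54 - 5) - 4 ≡ 44. → (5, 44)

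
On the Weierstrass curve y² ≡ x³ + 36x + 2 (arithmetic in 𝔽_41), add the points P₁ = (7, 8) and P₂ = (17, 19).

(7, 8) + (17, 19). λ = (19 - 8)/(17 - 7) ≡ 11/10 mod 41. 10⁻¹ ≡ 37 (mod 41) since 10·37 = 370 ≡ 1, so λ ≡ 38.
  x = λ² - 7 - 17 = 1444 - 24 ≡ 26; y = λ·(7 - 26) - 8 ≡ 8. → (26, 8)

(26, 8)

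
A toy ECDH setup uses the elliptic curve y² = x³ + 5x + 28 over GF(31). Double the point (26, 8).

(4, 9)

tangent at (26, 8): λ = (3·26² + 5)/(2·8) ≡ 18/16. 16⁻¹ ≡ 2 (mod 31) since 16·2 = 32 ≡ 1, so λ ≡ 18·2 ≡ 5.
  x = λ² - 26 - 26 = 25 - 52 ≡ 4; y = λ·(26 - 4) - 8 ≡ 9. → (4, 9)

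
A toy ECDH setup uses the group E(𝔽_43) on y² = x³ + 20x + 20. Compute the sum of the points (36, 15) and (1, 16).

(4, 32)

(36, 15) + (1, 16). λ = (16 - 15)/(1 - 36) ≡ 1/8 mod 43. 8⁻¹ ≡ 27 (mod 43) since 8·27 = 216 ≡ 1, so λ ≡ 27.
  x = λ² - 36 - 1 = 729 - 37 ≡ 4; y = λ·(36 - 4) - 15 ≡ 32. → (4, 32)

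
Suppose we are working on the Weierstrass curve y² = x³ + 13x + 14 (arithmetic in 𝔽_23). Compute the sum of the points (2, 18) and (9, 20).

(21, 16)

(2, 18) + (9, 20). λ = (20 - 18)/(9 - 2) ≡ 2/7 mod 23. 7⁻¹ ≡ 10 (mod 23) since 7·10 = 70 ≡ 1, so λ ≡ 20.
  x = λ² - 2 - 9 = 400 - 11 ≡ 21; y = λ·(2 - 21) - 18 ≡ 16. → (21, 16)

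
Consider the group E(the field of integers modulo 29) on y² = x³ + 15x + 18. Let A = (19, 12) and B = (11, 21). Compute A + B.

(27, 26)

(19, 12) + (11, 21). λ = (21 - 12)/(11 - 19) ≡ 9/21 mod 29. 21⁻¹ ≡ 18 (mod 29), so λ ≡ 17.
  x = λ² - 19 - 11 = 289 - 30 ≡ 27; y = λ·(19 - 27) - 12 ≡ 26. → (27, 26)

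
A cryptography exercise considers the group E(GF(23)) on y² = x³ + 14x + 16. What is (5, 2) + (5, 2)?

tangent at (5, 2): λ = (3·5² + 14)/(2·2) ≡ 20/4. 4⁻¹ ≡ 6 (mod 23) since 4·6 = 24 ≡ 1, so λ ≡ 20·6 ≡ 5.
  x = λ² - 5 - 5 = 25 - 10 ≡ 15; y = λ·(5 - 15) - 2 ≡ 17. → (15, 17)

(15, 17)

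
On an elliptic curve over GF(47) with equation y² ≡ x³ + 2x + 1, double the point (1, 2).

tangent at (1, 2): λ = (3·1² + 2)/(2·2) ≡ 5/4. 4⁻¹ ≡ 12 (mod 47) since 4·12 = 48 ≡ 1, so λ ≡ 5·12 ≡ 13.
  x = λ² - 1 - 1 = 169 - 2 ≡ 26; y = λ·(1 - 26) - 2 ≡ 2. → (26, 2)

(26, 2)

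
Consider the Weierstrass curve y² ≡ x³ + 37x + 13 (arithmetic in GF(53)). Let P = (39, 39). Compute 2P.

(17, 34)

tangent at (39, 39): λ = (3·39² + 37)/(2·39) ≡ 42/25. 25⁻¹ ≡ 17 (mod 53), so λ ≡ 42·17 ≡ 25.
  x = λ² - 39 - 39 = 625 - 78 ≡ 17; y = λ·(39 - 17) - 39 ≡ 34. → (17, 34)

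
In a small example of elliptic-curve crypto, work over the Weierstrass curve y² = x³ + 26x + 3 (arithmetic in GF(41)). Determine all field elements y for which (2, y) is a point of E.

none

x³ + 26x + 3 = 63 ≡ 22 (mod 41).
22 is a non-residue mod 41; no y exists.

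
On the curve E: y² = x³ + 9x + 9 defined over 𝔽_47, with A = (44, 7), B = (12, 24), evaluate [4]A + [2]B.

(44, 7)

First 4A:
Repeated addition: build up to 4A.
2A: tangent at (44, 7): λ = (3·44² + 9)/(2·7) ≡ 36/14. 14⁻¹ ≡ 37 (mod 47) since 14·37 = 518 ≡ 1, so λ ≡ 36·37 ≡ 16.
  x = λ² - 44 - 44 = 256 - 88 ≡ 27; y = λ·(44 - 27) - 7 ≡ 30. → (27, 30)
3A: (27, 30) + (44, 7). λ = (7 - 30)/(44 - 27) ≡ 24/17 mod 47. 17⁻¹ ≡ 36 (mod 47) since 17·36 = 612 ≡ 1, so λ ≡ 18.
  x = λ² - 27 - 44 = 324 - 71 ≡ 18; y = λ·(27 - 18) - 30 ≡ 38. → (18, 38)
4A: (18, 38) + (44, 7). λ = (7 - 38)/(44 - 18) ≡ 16/26 mod 47. 26⁻¹ ≡ 38 (mod 47), so λ ≡ 44.
  x = λ² - 18 - 44 = 1936 - 62 ≡ 41; y = λ·(18 - 41) - 38 ≡ 31. → (41, 31)
4A = (41, 31).
Next 2B:
Repeated addition: build up to 2B.
2B: tangent at (12, 24): λ = (3·12² + 9)/(2·24) ≡ 18/1. 1⁻¹ ≡ 1 (mod 47) since 1·1 = 1 ≡ 1, so λ ≡ 18·1 ≡ 18.
  x = λ² - 12 - 12 = 324 - 24 ≡ 18; y = λ·(12 - 18) - 24 ≡ 9. → (18, 9)
2B = (18, 9).
Finally 4A + 2B:
(41, 31) + (18, 9). λ = (9 - 31)/(18 - 41) ≡ 25/24 mod 47. 24⁻¹ ≡ 2 (mod 47), so λ ≡ 3.
  x = λ² - 41 - 18 = 9 - 59 ≡ 44; y = λ·(41 - 44) - 31 ≡ 7. → (44, 7)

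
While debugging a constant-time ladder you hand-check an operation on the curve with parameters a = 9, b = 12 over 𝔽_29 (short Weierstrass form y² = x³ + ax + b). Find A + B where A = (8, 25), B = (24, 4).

(8, 25) + (24, 4). λ = (4 - 25)/(24 - 8) ≡ 8/16 mod 29. 16⁻¹ ≡ 20 (mod 29), so λ ≡ 15.
  x = λ² - 8 - 24 = 225 - 32 ≡ 19; y = λ·(8 - 19) - 25 ≡ 13. → (19, 13)

(19, 13)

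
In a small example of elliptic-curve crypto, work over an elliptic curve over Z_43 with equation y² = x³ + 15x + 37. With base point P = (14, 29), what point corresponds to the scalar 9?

(14, 14)

Repeated addition: build up to 9P.
2P: tangent at (14, 29): λ = (3·14² + 15)/(2·29) ≡ 1/15. 15⁻¹ ≡ 23 (mod 43) since 15·23 = 345 ≡ 1, so λ ≡ 1·23 ≡ 23.
  x = λ² - 14 - 14 = 529 - 28 ≡ 28; y = λ·(14 - 28) - 29 ≡ 36. → (28, 36)
3P: (28, 36) + (14, 29). λ = (29 - 36)/(14 - 28) ≡ 36/29 mod 43. 29⁻¹ ≡ 3 (mod 43), so λ ≡ 22.
  x = λ² - 28 - 14 = 484 - 42 ≡ 12; y = λ·(28 - 12) - 36 ≡ 15. → (12, 15)
4P: (12, 15) + (14, 29). λ = (29 - 15)/(14 - 12) ≡ 14/2 mod 43. 2⁻¹ ≡ 22 (mod 43), so λ ≡ 7.
  x = λ² - 12 - 14 = 49 - 26 ≡ 23; y = λ·(12 - 23) - 15 ≡ 37. → (23, 37)
5P: (23, 37) + (14, 29). λ = (29 - 37)/(14 - 23) ≡ 35/34 mod 43. 34⁻¹ ≡ 19 (mod 43) since 34·19 = 646 ≡ 1, so λ ≡ 20.
  x = λ² - 23 - 14 = 400 - 37 ≡ 19; y = λ·(23 - 19) - 37 ≡ 0. → (19, 0)
6P: (19, 0) + (14, 29). λ = (29 - 0)/(14 - 19) ≡ 29/38 mod 43. 38⁻¹ ≡ 17 (mod 43), so λ ≡ 20.
  x = λ² - 19 - 14 = 400 - 33 ≡ 23; y = λ·(19 - 23) - 0 ≡ 6. → (23, 6)
7P: (23, 6) + (14, 29). λ = (29 - 6)/(14 - 23) ≡ 23/34 mod 43. 34⁻¹ ≡ 19 (mod 43) since 34·19 = 646 ≡ 1, so λ ≡ 7.
  x = λ² - 23 - 14 = 49 - 37 ≡ 12; y = λ·(23 - 12) - 6 ≡ 28. → (12, 28)
8P: (12, 28) + (14, 29). λ = (29 - 28)/(14 - 12) ≡ 1/2 mod 43. 2⁻¹ ≡ 22 (mod 43), so λ ≡ 22.
  x = λ² - 12 - 14 = 484 - 26 ≡ 28; y = λ·(12 - 28) - 28 ≡ 7. → (28, 7)
9P: (28, 7) + (14, 29). λ = (29 - 7)/(14 - 28) ≡ 22/29 mod 43. 29⁻¹ ≡ 3 (mod 43) since 29·3 = 87 ≡ 1, so λ ≡ 23.
  x = λ² - 28 - 14 = 529 - 42 ≡ 14; y = λ·(28 - 14) - 7 ≡ 14. → (14, 14)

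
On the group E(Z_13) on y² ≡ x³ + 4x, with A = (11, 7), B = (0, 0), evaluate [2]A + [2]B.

First 2A:
Repeated addition: build up to 2A.
2A: tangent at (11, 7): λ = (3·11² + 4)/(2·7) ≡ 3/1. 1⁻¹ ≡ 1 (mod 13) since 1·1 = 1 ≡ 1, so λ ≡ 3·1 ≡ 3.
  x = λ² - 11 - 11 = 9 - 22 ≡ 0; y = λ·(11 - 0) - 7 ≡ 0. → (0, 0)
2A = (0, 0).
Next 2B:
Repeated addition: build up to 2B.
2B: (0, 0) + (0, 0): same x and y₁ ≡ -y₂, so the sum is the point at infinity.
2B = the point at infinity.
Finally 2A + 2B:
(0, 0) + the point at infinity = (0, 0) (identity).

(0, 0)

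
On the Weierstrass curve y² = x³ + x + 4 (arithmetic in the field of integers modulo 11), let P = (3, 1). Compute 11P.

(3, 10)

Double-and-add on 11 = (1011)₂. Start with P = (3, 1) for the leading 1-bit.
double: tangent at (3, 1): λ = (3·3² + 1)/(2·1) ≡ 6/2. 2⁻¹ ≡ 6 (mod 11) since 2·6 = 12 ≡ 1, so λ ≡ 6·6 ≡ 3.
  x = λ² - 3 - 3 = 9 - 6 ≡ 3; y = λ·(3 - 3) - 1 ≡ 10. → (3, 10)
double: tangent at (3, 10): λ = (3·3² + 1)/(2·10) ≡ 6/9. 9⁻¹ ≡ 5 (mod 11), so λ ≡ 6·5 ≡ 8.
  x = λ² - 3 - 3 = 64 - 6 ≡ 3; y = λ·(3 - 3) - 10 ≡ 1. → (3, 1)
add P: tangent at (3, 1): λ = (3·3² + 1)/(2·1) ≡ 6/2. 2⁻¹ ≡ 6 (mod 11) since 2·6 = 12 ≡ 1, so λ ≡ 6·6 ≡ 3.
  x = λ² - 3 - 3 = 9 - 6 ≡ 3; y = λ·(3 - 3) - 1 ≡ 10. → (3, 10)
double: tangent at (3, 10): λ = (3·3² + 1)/(2·10) ≡ 6/9. 9⁻¹ ≡ 5 (mod 11), so λ ≡ 6·5 ≡ 8.
  x = λ² - 3 - 3 = 64 - 6 ≡ 3; y = λ·(3 - 3) - 10 ≡ 1. → (3, 1)
add P: tangent at (3, 1): λ = (3·3² + 1)/(2·1) ≡ 6/2. 2⁻¹ ≡ 6 (mod 11) since 2·6 = 12 ≡ 1, so λ ≡ 6·6 ≡ 3.
  x = λ² - 3 - 3 = 9 - 6 ≡ 3; y = λ·(3 - 3) - 1 ≡ 10. → (3, 10)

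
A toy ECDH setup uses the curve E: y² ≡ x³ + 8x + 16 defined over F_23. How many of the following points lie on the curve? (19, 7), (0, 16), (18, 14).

1

(19, 7): 7² ≡ 3, rhs ≡ 12 → off.
(0, 16): 16² ≡ 3, rhs ≡ 16 → off.
(18, 14): 14² ≡ 12, rhs ≡ 12 → on.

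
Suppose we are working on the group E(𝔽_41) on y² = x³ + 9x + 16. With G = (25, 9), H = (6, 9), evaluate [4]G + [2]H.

(36, 16)

First 4G:
Double-and-add on 4 = (100)₂. Start with G = (25, 9) for the leading 1-bit.
double: tangent at (25, 9): λ = (3·25² + 9)/(2·9) ≡ 39/18. 18⁻¹ ≡ 16 (mod 41), so λ ≡ 39·16 ≡ 9.
  x = λ² - 25 - 25 = 81 - 50 ≡ 31; y = λ·(25 - 31) - 9 ≡ 19. → (31, 19)
double: tangent at (31, 19): λ = (3·31² + 9)/(2·19) ≡ 22/38. 38⁻¹ ≡ 27 (mod 41), so λ ≡ 22·27 ≡ 20.
  x = λ² - 31 - 31 = 400 - 62 ≡ 10; y = λ·(31 - 10) - 19 ≡ 32. → (10, 32)
4G = (10, 32).
Next 2H:
Repeated addition: build up to 2H.
2H: tangent at (6, 9): λ = (3·6² + 9)/(2·9) ≡ 35/18. 18⁻¹ ≡ 16 (mod 41) since 18·16 = 288 ≡ 1, so λ ≡ 35·16 ≡ 27.
  x = λ² - 6 - 6 = 729 - 12 ≡ 20; y = λ·(6 - 20) - 9 ≡ 23. → (20, 23)
2H = (20, 23).
Finally 4G + 2H:
(10, 32) + (20, 23). λ = (23 - 32)/(20 - 10) ≡ 32/10 mod 41. 10⁻¹ ≡ 37 (mod 41) since 10·37 = 370 ≡ 1, so λ ≡ 36.
  x = λ² - 10 - 20 = 1296 - 30 ≡ 36; y = λ·(10 - 36) - 32 ≡ 16. → (36, 16)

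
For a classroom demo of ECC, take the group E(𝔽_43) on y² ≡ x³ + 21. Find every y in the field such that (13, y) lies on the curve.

5, 38

x³ + 0x + 21 = 2218 ≡ 25 (mod 43).
Square roots of 25 mod 43: 5 and 38 (since 5² = 25 ≡ 25).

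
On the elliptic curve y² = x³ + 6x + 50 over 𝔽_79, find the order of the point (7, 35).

2P: tangent at (7, 35): λ = (3·7² + 6)/(2·35) ≡ 74/70. 70⁻¹ ≡ 35 (mod 79), so λ ≡ 74·35 ≡ 62.
  x = λ² - 7 - 7 = 3844 - 14 ≡ 38; y = λ·(7 - 38) - 35 ≡ 18. → (38, 18)
3P: (38, 18) + (7, 35). λ = (35 - 18)/(7 - 38) ≡ 17/48 mod 79. 48⁻¹ ≡ 28 (mod 79) since 48·28 = 1344 ≡ 1, so λ ≡ 2.
  x = λ² - 38 - 7 = 4 - 45 ≡ 38; y = λ·(38 - 38) - 18 ≡ 61. → (38, 61)
4P: (38, 61) + (7, 35). λ = (35 - 61)/(7 - 38) ≡ 53/48 mod 79. 48⁻¹ ≡ 28 (mod 79), so λ ≡ 62.
  x = λ² - 38 - 7 = 3844 - 45 ≡ 7; y = λ·(38 - 7) - 61 ≡ 44. → (7, 44)
5P: (7, 44) + (7, 35): same x and y₁ ≡ -y₂, so the sum is the point at infinity.
5P = the point at infinity, so the order is 5.

5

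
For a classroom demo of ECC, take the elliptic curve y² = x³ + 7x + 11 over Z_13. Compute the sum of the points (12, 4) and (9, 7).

(12, 4) + (9, 7). λ = (7 - 4)/(9 - 12) ≡ 3/10 mod 13. 10⁻¹ ≡ 4 (mod 13) since 10·4 = 40 ≡ 1, so λ ≡ 12.
  x = λ² - 12 - 9 = 144 - 21 ≡ 6; y = λ·(12 - 6) - 4 ≡ 3. → (6, 3)

(6, 3)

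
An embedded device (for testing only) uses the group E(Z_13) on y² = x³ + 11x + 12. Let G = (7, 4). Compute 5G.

(5, 6)

Repeated addition: build up to 5G.
2G: tangent at (7, 4): λ = (3·7² + 11)/(2·4) ≡ 2/8. 8⁻¹ ≡ 5 (mod 13), so λ ≡ 2·5 ≡ 10.
  x = λ² - 7 - 7 = 100 - 14 ≡ 8; y = λ·(7 - 8) - 4 ≡ 12. → (8, 12)
3G: (8, 12) + (7, 4). λ = (4 - 12)/(7 - 8) ≡ 5/12 mod 13. 12⁻¹ ≡ 12 (mod 13), so λ ≡ 8.
  x = λ² - 8 - 7 = 64 - 15 ≡ 10; y = λ·(8 - 10) - 12 ≡ 11. → (10, 11)
4G: (10, 11) + (7, 4). λ = (4 - 11)/(7 - 10) ≡ 6/10 mod 13. 10⁻¹ ≡ 4 (mod 13) since 10·4 = 40 ≡ 1, so λ ≡ 11.
  x = λ² - 10 - 7 = 121 - 17 ≡ 0; y = λ·(10 - 0) - 11 ≡ 8. → (0, 8)
5G: (0, 8) + (7, 4). λ = (4 - 8)/(7 - 0) ≡ 9/7 mod 13. 7⁻¹ ≡ 2 (mod 13), so λ ≡ 5.
  x = λ² - 0 - 7 = 25 - 7 ≡ 5; y = λ·(0 - 5) - 8 ≡ 6. → (5, 6)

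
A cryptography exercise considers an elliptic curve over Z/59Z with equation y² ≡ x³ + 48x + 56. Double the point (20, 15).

(48, 12)

tangent at (20, 15): λ = (3·20² + 48)/(2·15) ≡ 9/30. 30⁻¹ ≡ 2 (mod 59) since 30·2 = 60 ≡ 1, so λ ≡ 9·2 ≡ 18.
  x = λ² - 20 - 20 = 324 - 40 ≡ 48; y = λ·(20 - 48) - 15 ≡ 12. → (48, 12)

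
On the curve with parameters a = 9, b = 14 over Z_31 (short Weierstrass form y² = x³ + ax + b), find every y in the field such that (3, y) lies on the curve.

none

x³ + 9x + 14 = 68 ≡ 6 (mod 31).
6 is a non-residue mod 31; no y exists.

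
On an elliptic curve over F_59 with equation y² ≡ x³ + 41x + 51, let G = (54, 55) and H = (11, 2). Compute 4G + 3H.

(21, 54)

First 4G:
Double-and-add on 4 = (100)₂. Start with G = (54, 55) for the leading 1-bit.
double: tangent at (54, 55): λ = (3·54² + 41)/(2·55) ≡ 57/51. 51⁻¹ ≡ 22 (mod 59), so λ ≡ 57·22 ≡ 15.
  x = λ² - 54 - 54 = 225 - 108 ≡ 58; y = λ·(54 - 58) - 55 ≡ 3. → (58, 3)
double: tangent at (58, 3): λ = (3·58² + 41)/(2·3) ≡ 44/6. 6⁻¹ ≡ 10 (mod 59), so λ ≡ 44·10 ≡ 27.
  x = λ² - 58 - 58 = 729 - 116 ≡ 23; y = λ·(58 - 23) - 3 ≡ 57. → (23, 57)
4G = (23, 57).
Next 3H:
Repeated addition: build up to 3H.
2H: tangent at (11, 2): λ = (3·11² + 41)/(2·2) ≡ 50/4. 4⁻¹ ≡ 15 (mod 59) since 4·15 = 60 ≡ 1, so λ ≡ 50·15 ≡ 42.
  x = λ² - 11 - 11 = 1764 - 22 ≡ 31; y = λ·(11 - 31) - 2 ≡ 43. → (31, 43)
3H: (31, 43) + (11, 2). λ = (2 - 43)/(11 - 31) ≡ 18/39 mod 59. 39⁻¹ ≡ 56 (mod 59), so λ ≡ 5.
  x = λ² - 31 - 11 = 25 - 42 ≡ 42; y = λ·(31 - 42) - 43 ≡ 20. → (42, 20)
3H = (42, 20).
Finally 4G + 3H:
(23, 57) + (42, 20). λ = (20 - 57)/(42 - 23) ≡ 22/19 mod 59. 19⁻¹ ≡ 28 (mod 59), so λ ≡ 26.
  x = λ² - 23 - 42 = 676 - 65 ≡ 21; y = λ·(23 - 21) - 57 ≡ 54. → (21, 54)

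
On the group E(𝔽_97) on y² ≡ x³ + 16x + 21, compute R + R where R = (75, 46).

tangent at (75, 46): λ = (3·75² + 16)/(2·46) ≡ 13/92. 92⁻¹ ≡ 58 (mod 97), so λ ≡ 13·58 ≡ 75.
  x = λ² - 75 - 75 = 5625 - 150 ≡ 43; y = λ·(75 - 43) - 46 ≡ 26. → (43, 26)

(43, 26)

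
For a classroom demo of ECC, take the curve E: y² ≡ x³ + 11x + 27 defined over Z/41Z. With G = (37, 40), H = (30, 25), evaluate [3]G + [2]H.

First 3G:
Repeated addition: build up to 3G.
2G: tangent at (37, 40): λ = (3·37² + 11)/(2·40) ≡ 18/39. 39⁻¹ ≡ 20 (mod 41) since 39·20 = 780 ≡ 1, so λ ≡ 18·20 ≡ 32.
  x = λ² - 37 - 37 = 1024 - 74 ≡ 7; y = λ·(37 - 7) - 40 ≡ 18. → (7, 18)
3G: (7, 18) + (37, 40). λ = (40 - 18)/(37 - 7) ≡ 22/30 mod 41. 30⁻¹ ≡ 26 (mod 41), so λ ≡ 39.
  x = λ² - 7 - 37 = 1521 - 44 ≡ 1; y = λ·(7 - 1) - 18 ≡ 11. → (1, 11)
3G = (1, 11).
Next 2H:
Repeated addition: build up to 2H.
2H: tangent at (30, 25): λ = (3·30² + 11)/(2·25) ≡ 5/9. 9⁻¹ ≡ 32 (mod 41) since 9·32 = 288 ≡ 1, so λ ≡ 5·32 ≡ 37.
  x = λ² - 30 - 30 = 1369 - 60 ≡ 38; y = λ·(30 - 38) - 25 ≡ 7. → (38, 7)
2H = (38, 7).
Finally 3G + 2H:
(1, 11) + (38, 7). λ = (7 - 11)/(38 - 1) ≡ 37/37 mod 41. 37⁻¹ ≡ 10 (mod 41), so λ ≡ 1.
  x = λ² - 1 - 38 = 1 - 39 ≡ 3; y = λ·(1 - 3) - 11 ≡ 28. → (3, 28)

(3, 28)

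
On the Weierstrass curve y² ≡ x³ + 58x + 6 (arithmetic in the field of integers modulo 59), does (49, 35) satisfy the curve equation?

y² = 35² ≡ 45; x³ + 58x + 6 = 120497 ≡ 19 (mod 59). 45 ≠ 19.

no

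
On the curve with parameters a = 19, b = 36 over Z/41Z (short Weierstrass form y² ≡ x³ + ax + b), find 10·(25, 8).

(22, 14)

Write G = (25, 8).
Double-and-add on 10 = (1010)₂. Start with G = (25, 8) for the leading 1-bit.
double: tangent at (25, 8): λ = (3·25² + 19)/(2·8) ≡ 8/16. 16⁻¹ ≡ 18 (mod 41) since 16·18 = 288 ≡ 1, so λ ≡ 8·18 ≡ 21.
  x = λ² - 25 - 25 = 441 - 50 ≡ 22; y = λ·(25 - 22) - 8 ≡ 14. → (22, 14)
double: tangent at (22, 14): λ = (3·22² + 19)/(2·14) ≡ 36/28. 28⁻¹ ≡ 22 (mod 41), so λ ≡ 36·22 ≡ 13.
  x = λ² - 22 - 22 = 169 - 44 ≡ 2; y = λ·(22 - 2) - 14 ≡ 0. → (2, 0)
add G: (2, 0) + (25, 8). λ = (8 - 0)/(25 - 2) ≡ 8/23 mod 41. 23⁻¹ ≡ 25 (mod 41), so λ ≡ 36.
  x = λ² - 2 - 25 = 1296 - 27 ≡ 39; y = λ·(2 - 39) - 0 ≡ 21. → (39, 21)
double: tangent at (39, 21): λ = (3·39² + 19)/(2·21) ≡ 31/1. 1⁻¹ ≡ 1 (mod 41) since 1·1 = 1 ≡ 1, so λ ≡ 31·1 ≡ 31.
  x = λ² - 39 - 39 = 961 - 78 ≡ 22; y = λ·(39 - 22) - 21 ≡ 14. → (22, 14)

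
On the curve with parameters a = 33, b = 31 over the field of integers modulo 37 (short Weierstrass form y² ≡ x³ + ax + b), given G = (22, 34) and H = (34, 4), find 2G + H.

First 2G:
Repeated addition: build up to 2G.
2G: tangent at (22, 34): λ = (3·22² + 33)/(2·34) ≡ 5/31. 31⁻¹ ≡ 6 (mod 37), so λ ≡ 5·6 ≡ 30.
  x = λ² - 22 - 22 = 900 - 44 ≡ 5; y = λ·(22 - 5) - 34 ≡ 32. → (5, 32)
2G = (5, 32).
Finally 2G + H:
(5, 32) + (34, 4). λ = (4 - 32)/(34 - 5) ≡ 9/29 mod 37. 29⁻¹ ≡ 23 (mod 37), so λ ≡ 22.
  x = λ² - 5 - 34 = 484 - 39 ≡ 1; y = λ·(5 - 1) - 32 ≡ 19. → (1, 19)

(1, 19)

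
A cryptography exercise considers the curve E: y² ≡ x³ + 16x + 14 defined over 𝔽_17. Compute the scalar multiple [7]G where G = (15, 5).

Double-and-add on 7 = (111)₂. Start with G = (15, 5) for the leading 1-bit.
double: tangent at (15, 5): λ = (3·15² + 16)/(2·5) ≡ 11/10. 10⁻¹ ≡ 12 (mod 17) since 10·12 = 120 ≡ 1, so λ ≡ 11·12 ≡ 13.
  x = λ² - 15 - 15 = 169 - 30 ≡ 3; y = λ·(15 - 3) - 5 ≡ 15. → (3, 15)
add G: (3, 15) + (15, 5). λ = (5 - 15)/(15 - 3) ≡ 7/12 mod 17. 12⁻¹ ≡ 10 (mod 17) since 12·10 = 120 ≡ 1, so λ ≡ 2.
  x = λ² - 3 - 15 = 4 - 18 ≡ 3; y = λ·(3 - 3) - 15 ≡ 2. → (3, 2)
double: tangent at (3, 2): λ = (3·3² + 16)/(2·2) ≡ 9/4. 4⁻¹ ≡ 13 (mod 17) since 4·13 = 52 ≡ 1, so λ ≡ 9·13 ≡ 15.
  x = λ² - 3 - 3 = 225 - 6 ≡ 15; y = λ·(3 - 15) - 2 ≡ 5. → (15, 5)
add G: tangent at (15, 5): λ = (3·15² + 16)/(2·5) ≡ 11/10. 10⁻¹ ≡ 12 (mod 17) since 10·12 = 120 ≡ 1, so λ ≡ 11·12 ≡ 13.
  x = λ² - 15 - 15 = 169 - 30 ≡ 3; y = λ·(15 - 3) - 5 ≡ 15. → (3, 15)

(3, 15)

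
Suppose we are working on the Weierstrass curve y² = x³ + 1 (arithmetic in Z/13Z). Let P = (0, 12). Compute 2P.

(0, 1)

tangent at (0, 12): λ = (3·0² + 0)/(2·12) ≡ 0/11. 11⁻¹ ≡ 6 (mod 13), so λ ≡ 0·6 ≡ 0.
  x = λ² - 0 - 0 = 0 - 0 ≡ 0; y = λ·(0 - 0) - 12 ≡ 1. → (0, 1)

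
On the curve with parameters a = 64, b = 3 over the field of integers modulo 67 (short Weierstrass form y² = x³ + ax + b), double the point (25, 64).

tangent at (25, 64): λ = (3·25² + 64)/(2·64) ≡ 63/61. 61⁻¹ ≡ 11 (mod 67) since 61·11 = 671 ≡ 1, so λ ≡ 63·11 ≡ 23.
  x = λ² - 25 - 25 = 529 - 50 ≡ 10; y = λ·(25 - 10) - 64 ≡ 13. → (10, 13)

(10, 13)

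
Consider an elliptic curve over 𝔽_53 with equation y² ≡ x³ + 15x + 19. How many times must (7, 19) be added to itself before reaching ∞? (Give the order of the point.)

5

2P: tangent at (7, 19): λ = (3·7² + 15)/(2·19) ≡ 3/38. 38⁻¹ ≡ 7 (mod 53), so λ ≡ 3·7 ≡ 21.
  x = λ² - 7 - 7 = 441 - 14 ≡ 3; y = λ·(7 - 3) - 19 ≡ 12. → (3, 12)
3P: (3, 12) + (7, 19). λ = (19 - 12)/(7 - 3) ≡ 7/4 mod 53. 4⁻¹ ≡ 40 (mod 53), so λ ≡ 15.
  x = λ² - 3 - 7 = 225 - 10 ≡ 3; y = λ·(3 - 3) - 12 ≡ 41. → (3, 41)
4P: (3, 41) + (7, 19). λ = (19 - 41)/(7 - 3) ≡ 31/4 mod 53. 4⁻¹ ≡ 40 (mod 53) since 4·40 = 160 ≡ 1, so λ ≡ 21.
  x = λ² - 3 - 7 = 441 - 10 ≡ 7; y = λ·(3 - 7) - 41 ≡ 34. → (7, 34)
5P: (7, 34) + (7, 19): same x and y₁ ≡ -y₂, so the sum is ∞.
5P = ∞, so the order is 5.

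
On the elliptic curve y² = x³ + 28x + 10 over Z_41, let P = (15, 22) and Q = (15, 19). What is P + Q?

The two points share x = 15 and their y-coordinates satisfy 22 + 19 ≡ 0 (mod 41), so they are inverses. Their sum is O.

O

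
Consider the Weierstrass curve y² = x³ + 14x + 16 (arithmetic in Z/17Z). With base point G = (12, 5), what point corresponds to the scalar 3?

Repeated addition: build up to 3G.
2G: tangent at (12, 5): λ = (3·12² + 14)/(2·5) ≡ 4/10. 10⁻¹ ≡ 12 (mod 17), so λ ≡ 4·12 ≡ 14.
  x = λ² - 12 - 12 = 196 - 24 ≡ 2; y = λ·(12 - 2) - 5 ≡ 16. → (2, 16)
3G: (2, 16) + (12, 5). λ = (5 - 16)/(12 - 2) ≡ 6/10 mod 17. 10⁻¹ ≡ 12 (mod 17), so λ ≡ 4.
  x = λ² - 2 - 12 = 16 - 14 ≡ 2; y = λ·(2 - 2) - 16 ≡ 1. → (2, 1)

(2, 1)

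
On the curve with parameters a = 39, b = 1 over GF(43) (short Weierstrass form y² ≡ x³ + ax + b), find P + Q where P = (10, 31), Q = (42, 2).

(31, 27)

(10, 31) + (42, 2). λ = (2 - 31)/(42 - 10) ≡ 14/32 mod 43. 32⁻¹ ≡ 39 (mod 43), so λ ≡ 30.
  x = λ² - 10 - 42 = 900 - 52 ≡ 31; y = λ·(10 - 31) - 31 ≡ 27. → (31, 27)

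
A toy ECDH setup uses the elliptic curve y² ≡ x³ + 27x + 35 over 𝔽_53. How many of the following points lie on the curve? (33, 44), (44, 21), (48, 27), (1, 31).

(33, 44): 44² ≡ 28, rhs ≡ 28 → on.
(44, 21): 21² ≡ 17, rhs ≡ 17 → on.
(48, 27): 27² ≡ 40, rhs ≡ 40 → on.
(1, 31): 31² ≡ 7, rhs ≡ 10 → off.

3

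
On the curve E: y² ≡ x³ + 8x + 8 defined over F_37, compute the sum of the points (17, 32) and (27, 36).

(17, 32) + (27, 36). λ = (36 - 32)/(27 - 17) ≡ 4/10 mod 37. 10⁻¹ ≡ 26 (mod 37), so λ ≡ 30.
  x = λ² - 17 - 27 = 900 - 44 ≡ 5; y = λ·(17 - 5) - 32 ≡ 32. → (5, 32)

(5, 32)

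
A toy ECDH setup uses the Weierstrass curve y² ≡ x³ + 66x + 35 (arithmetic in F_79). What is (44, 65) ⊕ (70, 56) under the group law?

(62, 2)

(44, 65) + (70, 56). λ = (56 - 65)/(70 - 44) ≡ 70/26 mod 79. 26⁻¹ ≡ 76 (mod 79) since 26·76 = 1976 ≡ 1, so λ ≡ 27.
  x = λ² - 44 - 70 = 729 - 114 ≡ 62; y = λ·(44 - 62) - 65 ≡ 2. → (62, 2)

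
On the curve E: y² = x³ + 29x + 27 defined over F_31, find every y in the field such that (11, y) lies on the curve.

x³ + 29x + 27 = 1677 ≡ 3 (mod 31).
3 is a non-residue mod 31; no y exists.

none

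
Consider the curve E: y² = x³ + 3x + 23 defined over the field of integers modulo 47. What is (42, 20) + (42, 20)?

tangent at (42, 20): λ = (3·42² + 3)/(2·20) ≡ 31/40. 40⁻¹ ≡ 20 (mod 47), so λ ≡ 31·20 ≡ 9.
  x = λ² - 42 - 42 = 81 - 84 ≡ 44; y = λ·(42 - 44) - 20 ≡ 9. → (44, 9)

(44, 9)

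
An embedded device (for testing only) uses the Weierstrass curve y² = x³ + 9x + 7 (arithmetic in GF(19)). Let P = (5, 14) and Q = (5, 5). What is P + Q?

The two points share x = 5 and their y-coordinates satisfy 14 + 5 ≡ 0 (mod 19), so they are inverses. Their sum is the point at infinity.

O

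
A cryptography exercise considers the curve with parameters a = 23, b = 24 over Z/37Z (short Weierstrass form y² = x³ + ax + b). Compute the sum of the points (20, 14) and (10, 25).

(20, 14) + (10, 25). λ = (25 - 14)/(10 - 20) ≡ 11/27 mod 37. 27⁻¹ ≡ 11 (mod 37), so λ ≡ 10.
  x = λ² - 20 - 10 = 100 - 30 ≡ 33; y = λ·(20 - 33) - 14 ≡ 4. → (33, 4)

(33, 4)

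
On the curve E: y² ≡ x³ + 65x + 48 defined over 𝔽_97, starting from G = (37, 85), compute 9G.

Repeated addition: build up to 9G.
2G: tangent at (37, 85): λ = (3·37² + 65)/(2·85) ≡ 1/73. 73⁻¹ ≡ 4 (mod 97), so λ ≡ 1·4 ≡ 4.
  x = λ² - 37 - 37 = 16 - 74 ≡ 39; y = λ·(37 - 39) - 85 ≡ 4. → (39, 4)
3G: (39, 4) + (37, 85). λ = (85 - 4)/(37 - 39) ≡ 81/95 mod 97. 95⁻¹ ≡ 48 (mod 97) since 95·48 = 4560 ≡ 1, so λ ≡ 8.
  x = λ² - 39 - 37 = 64 - 76 ≡ 85; y = λ·(39 - 85) - 4 ≡ 16. → (85, 16)
4G: (85, 16) + (37, 85). λ = (85 - 16)/(37 - 85) ≡ 69/49 mod 97. 49⁻¹ ≡ 2 (mod 97), so λ ≡ 41.
  x = λ² - 85 - 37 = 1681 - 122 ≡ 7; y = λ·(85 - 7) - 16 ≡ 78. → (7, 78)
5G: (7, 78) + (37, 85). λ = (85 - 78)/(37 - 7) ≡ 7/30 mod 97. 30⁻¹ ≡ 55 (mod 97), so λ ≡ 94.
  x = λ² - 7 - 37 = 8836 - 44 ≡ 62; y = λ·(7 - 62) - 78 ≡ 87. → (62, 87)
6G: (62, 87) + (37, 85). λ = (85 - 87)/(37 - 62) ≡ 95/72 mod 97. 72⁻¹ ≡ 31 (mod 97) since 72·31 = 2232 ≡ 1, so λ ≡ 35.
  x = λ² - 62 - 37 = 1225 - 99 ≡ 59; y = λ·(62 - 59) - 87 ≡ 18. → (59, 18)
7G: (59, 18) + (37, 85). λ = (85 - 18)/(37 - 59) ≡ 67/75 mod 97. 75⁻¹ ≡ 22 (mod 97) since 75·22 = 1650 ≡ 1, so λ ≡ 19.
  x = λ² - 59 - 37 = 361 - 96 ≡ 71; y = λ·(59 - 71) - 18 ≡ 45. → (71, 45)
8G: (71, 45) + (37, 85). λ = (85 - 45)/(37 - 71) ≡ 40/63 mod 97. 63⁻¹ ≡ 77 (mod 97) since 63·77 = 4851 ≡ 1, so λ ≡ 73.
  x = λ² - 71 - 37 = 5329 - 108 ≡ 80; y = λ·(71 - 80) - 45 ≡ 74. → (80, 74)
9G: (80, 74) + (37, 85). λ = (85 - 74)/(37 - 80) ≡ 11/54 mod 97. 54⁻¹ ≡ 9 (mod 97) since 54·9 = 486 ≡ 1, so λ ≡ 2.
  x = λ² - 80 - 37 = 4 - 117 ≡ 81; y = λ·(80 - 81) - 74 ≡ 21. → (81, 21)

(81, 21)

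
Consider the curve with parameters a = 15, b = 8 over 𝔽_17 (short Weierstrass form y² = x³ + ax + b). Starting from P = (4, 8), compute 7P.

(5, 15)

Repeated addition: build up to 7P.
2P: tangent at (4, 8): λ = (3·4² + 15)/(2·8) ≡ 12/16. 16⁻¹ ≡ 16 (mod 17) since 16·16 = 256 ≡ 1, so λ ≡ 12·16 ≡ 5.
  x = λ² - 4 - 4 = 25 - 8 ≡ 0; y = λ·(4 - 0) - 8 ≡ 12. → (0, 12)
3P: (0, 12) + (4, 8). λ = (8 - 12)/(4 - 0) ≡ 13/4 mod 17. 4⁻¹ ≡ 13 (mod 17), so λ ≡ 16.
  x = λ² - 0 - 4 = 256 - 4 ≡ 14; y = λ·(0 - 14) - 12 ≡ 2. → (14, 2)
4P: (14, 2) + (4, 8). λ = (8 - 2)/(4 - 14) ≡ 6/7 mod 17. 7⁻¹ ≡ 5 (mod 17), so λ ≡ 13.
  x = λ² - 14 - 4 = 169 - 18 ≡ 15; y = λ·(14 - 15) - 2 ≡ 2. → (15, 2)
5P: (15, 2) + (4, 8). λ = (8 - 2)/(4 - 15) ≡ 6/6 mod 17. 6⁻¹ ≡ 3 (mod 17), so λ ≡ 1.
  x = λ² - 15 - 4 = 1 - 19 ≡ 16; y = λ·(15 - 16) - 2 ≡ 14. → (16, 14)
6P: (16, 14) + (4, 8). λ = (8 - 14)/(4 - 16) ≡ 11/5 mod 17. 5⁻¹ ≡ 7 (mod 17), so λ ≡ 9.
  x = λ² - 16 - 4 = 81 - 20 ≡ 10; y = λ·(16 - 10) - 14 ≡ 6. → (10, 6)
7P: (10, 6) + (4, 8). λ = (8 - 6)/(4 - 10) ≡ 2/11 mod 17. 11⁻¹ ≡ 14 (mod 17) since 11·14 = 154 ≡ 1, so λ ≡ 11.
  x = λ² - 10 - 4 = 121 - 14 ≡ 5; y = λ·(10 - 5) - 6 ≡ 15. → (5, 15)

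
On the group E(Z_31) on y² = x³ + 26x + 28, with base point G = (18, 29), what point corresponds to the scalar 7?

(3, 28)

Double-and-add on 7 = (111)₂. Start with G = (18, 29) for the leading 1-bit.
double: tangent at (18, 29): λ = (3·18² + 26)/(2·29) ≡ 6/27. 27⁻¹ ≡ 23 (mod 31), so λ ≡ 6·23 ≡ 14.
  x = λ² - 18 - 18 = 196 - 36 ≡ 5; y = λ·(18 - 5) - 29 ≡ 29. → (5, 29)
add G: (5, 29) + (18, 29). λ = (29 - 29)/(18 - 5) ≡ 0/13 mod 31. 13⁻¹ ≡ 12 (mod 31), so λ ≡ 0.
  x = λ² - 5 - 18 = 0 - 23 ≡ 8; y = λ·(5 - 8) - 29 ≡ 2. → (8, 2)
double: tangent at (8, 2): λ = (3·8² + 26)/(2·2) ≡ 1/4. 4⁻¹ ≡ 8 (mod 31), so λ ≡ 1·8 ≡ 8.
  x = λ² - 8 - 8 = 64 - 16 ≡ 17; y = λ·(8 - 17) - 2 ≡ 19. → (17, 19)
add G: (17, 19) + (18, 29). λ = (29 - 19)/(18 - 17) ≡ 10/1 mod 31. 1⁻¹ ≡ 1 (mod 31), so λ ≡ 10.
  x = λ² - 17 - 18 = 100 - 35 ≡ 3; y = λ·(17 - 3) - 19 ≡ 28. → (3, 28)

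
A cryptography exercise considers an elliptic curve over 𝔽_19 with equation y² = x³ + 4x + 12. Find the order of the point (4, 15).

2P: tangent at (4, 15): λ = (3·4² + 4)/(2·15) ≡ 14/11. 11⁻¹ ≡ 7 (mod 19), so λ ≡ 14·7 ≡ 3.
  x = λ² - 4 - 4 = 9 - 8 ≡ 1; y = λ·(4 - 1) - 15 ≡ 13. → (1, 13)
3P: (1, 13) + (4, 15). λ = (15 - 13)/(4 - 1) ≡ 2/3 mod 19. 3⁻¹ ≡ 13 (mod 19) since 3·13 = 39 ≡ 1, so λ ≡ 7.
  x = λ² - 1 - 4 = 49 - 5 ≡ 6; y = λ·(1 - 6) - 13 ≡ 9. → (6, 9)
4P: (6, 9) + (4, 15). λ = (15 - 9)/(4 - 6) ≡ 6/17 mod 19. 17⁻¹ ≡ 9 (mod 19), so λ ≡ 16.
  x = λ² - 6 - 4 = 256 - 10 ≡ 18; y = λ·(6 - 18) - 9 ≡ 8. → (18, 8)
5P: (18, 8) + (4, 15). λ = (15 - 8)/(4 - 18) ≡ 7/5 mod 19. 5⁻¹ ≡ 4 (mod 19), so λ ≡ 9.
  x = λ² - 18 - 4 = 81 - 22 ≡ 2; y = λ·(18 - 2) - 8 ≡ 3. → (2, 3)
6P: (2, 3) + (4, 15). λ = (15 - 3)/(4 - 2) ≡ 12/2 mod 19. 2⁻¹ ≡ 10 (mod 19) since 2·10 = 20 ≡ 1, so λ ≡ 6.
  x = λ² - 2 - 4 = 36 - 6 ≡ 11; y = λ·(2 - 11) - 3 ≡ 0. → (11, 0)
7P: (11, 0) + (4, 15). λ = (15 - 0)/(4 - 11) ≡ 15/12 mod 19. 12⁻¹ ≡ 8 (mod 19), so λ ≡ 6.
  x = λ² - 11 - 4 = 36 - 15 ≡ 2; y = λ·(11 - 2) - 0 ≡ 16. → (2, 16)
8P: (2, 16) + (4, 15). λ = (15 - 16)/(4 - 2) ≡ 18/2 mod 19. 2⁻¹ ≡ 10 (mod 19) since 2·10 = 20 ≡ 1, so λ ≡ 9.
  x = λ² - 2 - 4 = 81 - 6 ≡ 18; y = λ·(2 - 18) - 16 ≡ 11. → (18, 11)
9P: (18, 11) + (4, 15). λ = (15 - 11)/(4 - 18) ≡ 4/5 mod 19. 5⁻¹ ≡ 4 (mod 19), so λ ≡ 16.
  x = λ² - 18 - 4 = 256 - 22 ≡ 6; y = λ·(18 - 6) - 11 ≡ 10. → (6, 10)
10P: (6, 10) + (4, 15). λ = (15 - 10)/(4 - 6) ≡ 5/17 mod 19. 17⁻¹ ≡ 9 (mod 19) since 17·9 = 153 ≡ 1, so λ ≡ 7.
  x = λ² - 6 - 4 = 49 - 10 ≡ 1; y = λ·(6 - 1) - 10 ≡ 6. → (1, 6)
11P: (1, 6) + (4, 15). λ = (15 - 6)/(4 - 1) ≡ 9/3 mod 19. 3⁻¹ ≡ 13 (mod 19), so λ ≡ 3.
  x = λ² - 1 - 4 = 9 - 5 ≡ 4; y = λ·(1 - 4) - 6 ≡ 4. → (4, 4)
12P: (4, 4) + (4, 15): same x and y₁ ≡ -y₂, so the sum is the point at infinity.
12P = the point at infinity, so the order is 12.

12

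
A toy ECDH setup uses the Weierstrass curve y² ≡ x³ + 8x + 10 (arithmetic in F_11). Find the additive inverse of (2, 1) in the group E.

(2, 10)

-(2, 1) = (2, -1 mod 11) = (2, 10).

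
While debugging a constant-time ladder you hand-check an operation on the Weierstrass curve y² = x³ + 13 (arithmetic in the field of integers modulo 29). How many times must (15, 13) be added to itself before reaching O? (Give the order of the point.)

2P: tangent at (15, 13): λ = (3·15² + 0)/(2·13) ≡ 8/26. 26⁻¹ ≡ 19 (mod 29), so λ ≡ 8·19 ≡ 7.
  x = λ² - 15 - 15 = 49 - 30 ≡ 19; y = λ·(15 - 19) - 13 ≡ 17. → (19, 17)
3P: (19, 17) + (15, 13). λ = (13 - 17)/(15 - 19) ≡ 25/25 mod 29. 25⁻¹ ≡ 7 (mod 29), so λ ≡ 1.
  x = λ² - 19 - 15 = 1 - 34 ≡ 25; y = λ·(19 - 25) - 17 ≡ 6. → (25, 6)
4P: (25, 6) + (15, 13). λ = (13 - 6)/(15 - 25) ≡ 7/19 mod 29. 19⁻¹ ≡ 26 (mod 29) since 19·26 = 494 ≡ 1, so λ ≡ 8.
  x = λ² - 25 - 15 = 64 - 40 ≡ 24; y = λ·(25 - 24) - 6 ≡ 2. → (24, 2)
5P: (24, 2) + (15, 13). λ = (13 - 2)/(15 - 24) ≡ 11/20 mod 29. 20⁻¹ ≡ 16 (mod 29), so λ ≡ 2.
  x = λ² - 24 - 15 = 4 - 39 ≡ 23; y = λ·(24 - 23) - 2 ≡ 0. → (23, 0)
6P: (23, 0) + (15, 13). λ = (13 - 0)/(15 - 23) ≡ 13/21 mod 29. 21⁻¹ ≡ 18 (mod 29), so λ ≡ 2.
  x = λ² - 23 - 15 = 4 - 38 ≡ 24; y = λ·(23 - 24) - 0 ≡ 27. → (24, 27)
7P: (24, 27) + (15, 13). λ = (13 - 27)/(15 - 24) ≡ 15/20 mod 29. 20⁻¹ ≡ 16 (mod 29) since 20·16 = 320 ≡ 1, so λ ≡ 8.
  x = λ² - 24 - 15 = 64 - 39 ≡ 25; y = λ·(24 - 25) - 27 ≡ 23. → (25, 23)
8P: (25, 23) + (15, 13). λ = (13 - 23)/(15 - 25) ≡ 19/19 mod 29. 19⁻¹ ≡ 26 (mod 29) since 19·26 = 494 ≡ 1, so λ ≡ 1.
  x = λ² - 25 - 15 = 1 - 40 ≡ 19; y = λ·(25 - 19) - 23 ≡ 12. → (19, 12)
9P: (19, 12) + (15, 13). λ = (13 - 12)/(15 - 19) ≡ 1/25 mod 29. 25⁻¹ ≡ 7 (mod 29) since 25·7 = 175 ≡ 1, so λ ≡ 7.
  x = λ² - 19 - 15 = 49 - 34 ≡ 15; y = λ·(19 - 15) - 12 ≡ 16. → (15, 16)
10P: (15, 16) + (15, 13): same x and y₁ ≡ -y₂, so the sum is O.
10P = O, so the order is 10.

10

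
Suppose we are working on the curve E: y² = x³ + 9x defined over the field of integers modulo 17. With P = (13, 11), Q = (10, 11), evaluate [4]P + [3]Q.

First 4P:
Repeated addition: build up to 4P.
2P: tangent at (13, 11): λ = (3·13² + 9)/(2·11) ≡ 6/5. 5⁻¹ ≡ 7 (mod 17), so λ ≡ 6·7 ≡ 8.
  x = λ² - 13 - 13 = 64 - 26 ≡ 4; y = λ·(13 - 4) - 11 ≡ 10. → (4, 10)
3P: (4, 10) + (13, 11). λ = (11 - 10)/(13 - 4) ≡ 1/9 mod 17. 9⁻¹ ≡ 2 (mod 17) since 9·2 = 18 ≡ 1, so λ ≡ 2.
  x = λ² - 4 - 13 = 4 - 17 ≡ 4; y = λ·(4 - 4) - 10 ≡ 7. → (4, 7)
4P: (4, 7) + (13, 11). λ = (11 - 7)/(13 - 4) ≡ 4/9 mod 17. 9⁻¹ ≡ 2 (mod 17), so λ ≡ 8.
  x = λ² - 4 - 13 = 64 - 17 ≡ 13; y = λ·(4 - 13) - 7 ≡ 6. → (13, 6)
4P = (13, 6).
Next 3Q:
Repeated addition: build up to 3Q.
2Q: tangent at (10, 11): λ = (3·10² + 9)/(2·11) ≡ 3/5. 5⁻¹ ≡ 7 (mod 17), so λ ≡ 3·7 ≡ 4.
  x = λ² - 10 - 10 = 16 - 20 ≡ 13; y = λ·(10 - 13) - 11 ≡ 11. → (13, 11)
3Q: (13, 11) + (10, 11). λ = (11 - 11)/(10 - 13) ≡ 0/14 mod 17. 14⁻¹ ≡ 11 (mod 17), so λ ≡ 0.
  x = λ² - 13 - 10 = 0 - 23 ≡ 11; y = λ·(13 - 11) - 11 ≡ 6. → (11, 6)
3Q = (11, 6).
Finally 4P + 3Q:
(13, 6) + (11, 6). λ = (6 - 6)/(11 - 13) ≡ 0/15 mod 17. 15⁻¹ ≡ 8 (mod 17), so λ ≡ 0.
  x = λ² - 13 - 11 = 0 - 24 ≡ 10; y = λ·(13 - 10) - 6 ≡ 11. → (10, 11)

(10, 11)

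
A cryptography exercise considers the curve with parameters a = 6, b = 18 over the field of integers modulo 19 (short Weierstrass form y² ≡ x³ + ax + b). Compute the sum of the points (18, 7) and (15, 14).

(18, 7) + (15, 14). λ = (14 - 7)/(15 - 18) ≡ 7/16 mod 19. 16⁻¹ ≡ 6 (mod 19), so λ ≡ 4.
  x = λ² - 18 - 15 = 16 - 33 ≡ 2; y = λ·(18 - 2) - 7 ≡ 0. → (2, 0)

(2, 0)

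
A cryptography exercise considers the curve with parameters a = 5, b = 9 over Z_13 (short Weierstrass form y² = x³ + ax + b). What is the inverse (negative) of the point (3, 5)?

(3, 8)

-(3, 5) = (3, -5 mod 13) = (3, 8).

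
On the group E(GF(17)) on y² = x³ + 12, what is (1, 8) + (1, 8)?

tangent at (1, 8): λ = (3·1² + 0)/(2·8) ≡ 3/16. 16⁻¹ ≡ 16 (mod 17) since 16·16 = 256 ≡ 1, so λ ≡ 3·16 ≡ 14.
  x = λ² - 1 - 1 = 196 - 2 ≡ 7; y = λ·(1 - 7) - 8 ≡ 10. → (7, 10)

(7, 10)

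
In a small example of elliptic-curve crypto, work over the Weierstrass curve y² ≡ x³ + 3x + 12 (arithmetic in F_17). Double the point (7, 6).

tangent at (7, 6): λ = (3·7² + 3)/(2·6) ≡ 14/12. 12⁻¹ ≡ 10 (mod 17), so λ ≡ 14·10 ≡ 4.
  x = λ² - 7 - 7 = 16 - 14 ≡ 2; y = λ·(7 - 2) - 6 ≡ 14. → (2, 14)

(2, 14)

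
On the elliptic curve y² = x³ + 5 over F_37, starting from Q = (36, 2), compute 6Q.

(31, 23)

Repeated addition: build up to 6Q.
2Q: tangent at (36, 2): λ = (3·36² + 0)/(2·2) ≡ 3/4. 4⁻¹ ≡ 28 (mod 37), so λ ≡ 3·28 ≡ 10.
  x = λ² - 36 - 36 = 100 - 72 ≡ 28; y = λ·(36 - 28) - 2 ≡ 4. → (28, 4)
3Q: (28, 4) + (36, 2). λ = (2 - 4)/(36 - 28) ≡ 35/8 mod 37. 8⁻¹ ≡ 14 (mod 37), so λ ≡ 9.
  x = λ² - 28 - 36 = 81 - 64 ≡ 17; y = λ·(28 - 17) - 4 ≡ 21. → (17, 21)
4Q: (17, 21) + (36, 2). λ = (2 - 21)/(36 - 17) ≡ 18/19 mod 37. 19⁻¹ ≡ 2 (mod 37), so λ ≡ 36.
  x = λ² - 17 - 36 = 1296 - 53 ≡ 22; y = λ·(17 - 22) - 21 ≡ 21. → (22, 21)
5Q: (22, 21) + (36, 2). λ = (2 - 21)/(36 - 22) ≡ 18/14 mod 37. 14⁻¹ ≡ 8 (mod 37) since 14·8 = 112 ≡ 1, so λ ≡ 33.
  x = λ² - 22 - 36 = 1089 - 58 ≡ 32; y = λ·(22 - 32) - 21 ≡ 19. → (32, 19)
6Q: (32, 19) + (36, 2). λ = (2 - 19)/(36 - 32) ≡ 20/4 mod 37. 4⁻¹ ≡ 28 (mod 37) since 4·28 = 112 ≡ 1, so λ ≡ 5.
  x = λ² - 32 - 36 = 25 - 68 ≡ 31; y = λ·(32 - 31) - 19 ≡ 23. → (31, 23)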